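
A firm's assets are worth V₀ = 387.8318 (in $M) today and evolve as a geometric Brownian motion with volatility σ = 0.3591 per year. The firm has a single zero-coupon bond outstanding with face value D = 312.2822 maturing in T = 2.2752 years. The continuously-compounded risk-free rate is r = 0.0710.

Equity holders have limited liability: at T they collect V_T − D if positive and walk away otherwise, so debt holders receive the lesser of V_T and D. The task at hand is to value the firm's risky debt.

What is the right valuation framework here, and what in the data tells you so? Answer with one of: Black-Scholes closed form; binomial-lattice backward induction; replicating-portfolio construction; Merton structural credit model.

framework: Merton structural credit model

Key observation: the data describe a firm's assets (V₀ = 387.8318, GBM) and a single zero-coupon debt of face 312.2822, so credit quantities follow from equity-as-call in the structural model.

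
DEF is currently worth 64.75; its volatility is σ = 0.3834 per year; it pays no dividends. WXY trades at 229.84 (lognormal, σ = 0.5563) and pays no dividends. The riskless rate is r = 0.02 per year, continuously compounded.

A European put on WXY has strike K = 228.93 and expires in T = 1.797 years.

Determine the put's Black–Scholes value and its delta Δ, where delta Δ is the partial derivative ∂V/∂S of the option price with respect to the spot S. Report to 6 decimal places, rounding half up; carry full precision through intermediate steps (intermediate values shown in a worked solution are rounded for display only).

price = 61.112964
Δ = -0.334915

σ√T = 0.5563·√1.797 = 0.745733
d₁ = (ln(S/K) + (r+σ²/2)T) / (σ√T) = (ln(229.84/228.93) + (0.02+0.5563²/2)·1.797) / 0.745733 = (0.003967 + 0.313999) / 0.745733 = 0.426380
d₂ = d₁ − σ√T = 0.426380 − 0.745733 = -0.319352
e^{−rT} = 0.964698
N(−d₁) = 0.334915,  N(−d₂) = 0.625270
Put price V = K·e^{−rT}·N(−d₂) − S·N(−d₁) = 138.089916 − 76.976952 = 61.112964
Δ = −N(−d₁) = -0.334915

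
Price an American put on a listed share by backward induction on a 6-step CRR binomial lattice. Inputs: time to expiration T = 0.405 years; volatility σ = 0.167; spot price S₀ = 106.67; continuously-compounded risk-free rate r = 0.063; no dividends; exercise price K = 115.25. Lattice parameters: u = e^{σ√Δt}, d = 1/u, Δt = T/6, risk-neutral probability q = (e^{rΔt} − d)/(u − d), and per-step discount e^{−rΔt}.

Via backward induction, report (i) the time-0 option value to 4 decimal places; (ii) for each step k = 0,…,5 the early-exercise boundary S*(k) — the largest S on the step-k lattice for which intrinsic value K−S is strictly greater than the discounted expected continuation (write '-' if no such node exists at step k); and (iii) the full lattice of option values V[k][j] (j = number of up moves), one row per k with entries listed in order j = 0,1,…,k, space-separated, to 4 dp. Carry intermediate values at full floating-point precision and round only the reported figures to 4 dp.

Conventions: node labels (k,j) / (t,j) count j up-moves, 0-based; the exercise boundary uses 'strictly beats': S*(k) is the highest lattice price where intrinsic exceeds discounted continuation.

Δt=0.06750, u=1.04434, d=0.95754, q=0.53825, disc=e^(-rΔt)=0.99576
k=6 terminal: V=max(K-S,0) → 33.0288 25.5753 17.4461 8.5800 0.0000 0.0000 0.0000
k=5: j=0 S=85.8671 intr=29.3829 cont=28.8939 V=29.3829[EX]; j=1 S=93.6511 intr=21.5989 cont=21.1098 V=21.5989[EX]; j=2 S=102.1408 intr=13.1092 cont=12.6202 V=13.1092[EX]; j=3 S=111.4001 intr=3.8499 cont=3.9450 V=3.9450[hold]; j=4 S=121.4987 intr=0.0000 cont=0.0000 V=0.0000[hold]; j=5 S=132.5128 intr=0.0000 cont=0.0000 V=0.0000[hold]  S*(5)=102.1408
k=4: j=0 S=89.6747 intr=25.5753 cont=25.0863 V=25.5753[EX]; j=1 S=97.8039 intr=17.4461 cont=16.9571 V=17.4461[EX]; j=2 S=106.6700 intr=8.5800 cont=8.1419 V=8.5800[EX]; j=3 S=116.3399 intr=0.0000 cont=1.8139 V=1.8139[hold]; j=4 S=126.8863 intr=0.0000 cont=0.0000 V=0.0000[hold]  S*(4)=106.6700
k=3: j=0 S=93.6511 intr=21.5989 cont=21.1098 V=21.5989[EX]; j=1 S=102.1408 intr=13.1092 cont=12.6202 V=13.1092[EX]; j=2 S=111.4001 intr=3.8499 cont=4.9172 V=4.9172[hold]; j=3 S=121.4987 intr=0.0000 cont=0.8340 V=0.8340[hold]  S*(3)=102.1408
k=2: j=0 S=97.8039 intr=17.4461 cont=16.9571 V=17.4461[EX]; j=1 S=106.6700 intr=8.5800 cont=8.6629 V=8.6629[hold]; j=2 S=116.3399 intr=0.0000 cont=2.7079 V=2.7079[hold]  S*(2)=97.8039
k=1: j=0 S=102.1408 intr=13.1092 cont=12.6646 V=13.1092[EX]; j=1 S=111.4001 intr=3.8499 cont=5.4345 V=5.4345[hold]  S*(1)=102.1408
k=0: j=0 S=106.6700 intr=8.5800 cont=8.9402 V=8.9402[hold]  S*(0)=-

price = 8.9402
boundary = - 102.1408 97.8039 102.1408 106.6700 102.1408
tree:
8.9402
13.1092 5.4345
17.4461 8.6629 2.7079
21.5989 13.1092 4.9172 0.8340
25.5753 17.4461 8.5800 1.8139 0.0000
29.3829 21.5989 13.1092 3.9450 0.0000 0.0000
33.0288 25.5753 17.4461 8.5800 0.0000 0.0000 0.0000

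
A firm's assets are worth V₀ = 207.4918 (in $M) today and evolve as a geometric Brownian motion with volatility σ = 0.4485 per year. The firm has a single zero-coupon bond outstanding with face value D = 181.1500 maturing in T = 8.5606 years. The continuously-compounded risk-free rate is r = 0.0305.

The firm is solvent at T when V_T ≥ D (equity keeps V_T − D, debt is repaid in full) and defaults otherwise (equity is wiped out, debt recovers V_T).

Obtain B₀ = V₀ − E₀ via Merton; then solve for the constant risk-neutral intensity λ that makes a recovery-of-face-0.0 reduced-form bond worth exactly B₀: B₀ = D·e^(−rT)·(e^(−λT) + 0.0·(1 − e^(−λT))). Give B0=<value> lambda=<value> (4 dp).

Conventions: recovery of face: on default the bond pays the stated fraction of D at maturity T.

Work the structural quantities from V₀ = 207.4918 against face 181.1500:
d₁ = [ln(V₀/D) + (r + σ²/2)T] / (σ√T)
   = [ln(207.4918/181.1500) + (0.0305 + 0.5·0.4485²)·8.5606] / (0.4485·√8.5606)
   = [0.135766 + 1.122090] / 1.312244 = 0.958554
d₂ = d₁ − σ√T = 0.958554 − 1.312244 = -0.353690
N(d₁) = 0.831108,  N(d₂) = 0.361786,  e^(−rT) = 0.770205
E₀ = V₀·N(d₁) − D·e^(−rT)·N(d₂)
   = 207.4918·0.831108 − 181.1500·0.770205·0.361786 = 121.970847
B₀ = V₀ − E₀ = 207.4918 − 121.970847 = 85.520953
e^(−λT) = (B₀·e^(rT)/D − 0)/(1 − 0) = (85.5210·1.298355/181.1500 − 0)/1 = 0.61295414
λ = −ln(0.61295414)/8.5606 = 0.057177

B0=85.5210 lambda=0.0572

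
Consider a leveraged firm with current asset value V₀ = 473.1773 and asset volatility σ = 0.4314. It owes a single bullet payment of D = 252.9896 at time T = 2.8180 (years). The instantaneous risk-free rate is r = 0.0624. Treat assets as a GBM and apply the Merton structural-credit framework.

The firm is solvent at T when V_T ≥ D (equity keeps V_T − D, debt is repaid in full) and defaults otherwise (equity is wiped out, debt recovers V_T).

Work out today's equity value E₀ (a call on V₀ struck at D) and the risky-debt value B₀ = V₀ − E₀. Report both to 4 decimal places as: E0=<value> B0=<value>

E0=275.8476 B0=197.3297

Apply the equity-as-call identities (strike 252.9896, horizon 2.8180 years):
d₁ = [ln(V₀/D) + (r + σ²/2)T] / (σ√T)
   = [ln(473.1773/252.9896) + (0.0624 + 0.5·0.4314²)·2.8180] / (0.4314·√2.8180)
   = [0.626122 + 0.438066] / 0.724187 = 1.469494
d₂ = d₁ − σ√T = 1.469494 − 0.724187 = 0.745307
N(d₁) = 0.929151,  N(d₂) = 0.771957,  e^(−rT) = 0.838749
E₀ = V₀·N(d₁) − D·e^(−rT)·N(d₂)
   = 473.1773·0.929151 − 252.9896·0.838749·0.771957 = 275.847631
B₀ = V₀ − E₀ = 473.1773 − 275.847631 = 197.329669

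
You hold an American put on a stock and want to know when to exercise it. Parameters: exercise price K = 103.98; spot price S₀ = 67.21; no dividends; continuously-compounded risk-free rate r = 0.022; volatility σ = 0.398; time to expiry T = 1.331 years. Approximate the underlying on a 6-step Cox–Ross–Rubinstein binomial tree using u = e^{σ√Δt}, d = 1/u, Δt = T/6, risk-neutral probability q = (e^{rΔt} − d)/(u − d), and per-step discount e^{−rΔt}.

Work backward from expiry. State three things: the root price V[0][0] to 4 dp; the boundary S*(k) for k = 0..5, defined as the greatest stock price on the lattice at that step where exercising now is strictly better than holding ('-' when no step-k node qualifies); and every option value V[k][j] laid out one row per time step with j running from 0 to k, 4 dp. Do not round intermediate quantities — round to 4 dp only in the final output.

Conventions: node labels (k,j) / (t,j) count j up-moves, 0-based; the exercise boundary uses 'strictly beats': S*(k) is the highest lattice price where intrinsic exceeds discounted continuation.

Δt=0.22183, u=1.20618, d=0.82907, q=0.46625, disc=e^(-rΔt)=0.99513
k=6 terminal: V=max(K-S,0) → 82.1542 72.2265 57.7831 36.7700 6.1989 0.0000 0.0000
k=5: j=0 S=26.3258 intr=77.6542 cont=77.1480 V=77.6542[EX]; j=1 S=38.3003 intr=65.6797 cont=65.1735 V=65.6797[EX]; j=2 S=55.7216 intr=48.2584 cont=47.7522 V=48.2584[EX]; j=3 S=81.0671 intr=22.9129 cont=22.4067 V=22.9129[EX]; j=4 S=117.9412 intr=0.0000 cont=3.2926 V=3.2926[hold]; j=5 S=171.5879 intr=0.0000 cont=0.0000 V=0.0000[hold]  S*(5)=81.0671
k=4: j=0 S=31.7535 intr=72.2265 cont=71.7203 V=72.2265[EX]; j=1 S=46.1969 intr=57.7831 cont=57.2769 V=57.7831[EX]; j=2 S=67.2100 intr=36.7700 cont=36.2638 V=36.7700[EX]; j=3 S=97.7811 intr=6.1989 cont=13.6980 V=13.6980[hold]; j=4 S=142.2578 intr=0.0000 cont=1.7489 V=1.7489[hold]  S*(4)=67.2100
k=3: j=0 S=38.3003 intr=65.6797 cont=65.1735 V=65.6797[EX]; j=1 S=55.7216 intr=48.2584 cont=47.7522 V=48.2584[EX]; j=2 S=81.0671 intr=22.9129 cont=25.8861 V=25.8861[hold]; j=3 S=117.9412 intr=0.0000 cont=8.0872 V=8.0872[hold]  S*(3)=55.7216
k=2: j=0 S=46.1969 intr=57.7831 cont=57.2769 V=57.7831[EX]; j=1 S=67.2100 intr=36.7700 cont=37.6433 V=37.6433[hold]; j=2 S=97.7811 intr=6.1989 cont=17.5018 V=17.5018[hold]  S*(2)=46.1969
k=1: j=0 S=55.7216 intr=48.2584 cont=48.1574 V=48.2584[EX]; j=1 S=81.0671 intr=22.9129 cont=28.1149 V=28.1149[hold]  S*(1)=55.7216
k=0: j=0 S=67.2100 intr=36.7700 cont=38.6773 V=38.6773[hold]  S*(0)=-

price = 38.6773
boundary = - 55.7216 46.1969 55.7216 67.2100 81.0671
tree:
38.6773
48.2584 28.1149
57.7831 37.6433 17.5018
65.6797 48.2584 25.8861 8.0872
72.2265 57.7831 36.7700 13.6980 1.7489
77.6542 65.6797 48.2584 22.9129 3.2926 0.0000
82.1542 72.2265 57.7831 36.7700 6.1989 0.0000 0.0000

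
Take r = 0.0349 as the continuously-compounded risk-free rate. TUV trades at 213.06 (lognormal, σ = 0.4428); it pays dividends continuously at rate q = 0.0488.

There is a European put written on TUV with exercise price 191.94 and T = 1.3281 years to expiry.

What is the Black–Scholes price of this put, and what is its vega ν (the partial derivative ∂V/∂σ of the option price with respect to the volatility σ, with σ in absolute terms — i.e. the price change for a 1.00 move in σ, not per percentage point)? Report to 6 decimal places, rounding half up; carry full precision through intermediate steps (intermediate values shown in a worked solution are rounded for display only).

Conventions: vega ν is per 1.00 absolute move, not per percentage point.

σ√T = 0.4428·√1.3281 = 0.510297
d₁ = (ln(S/K) + (r−q+σ²/2)T) / (σ√T) = (ln(213.06/191.94) + (0.0349−0.0488+0.4428²/2)·1.3281) / 0.510297 = (0.104391 + 0.111741) / 0.510297 = 0.423541
d₂ = d₁ − σ√T = 0.423541 − 0.510297 = -0.086756
e^{−rT} = 0.954707
e^{−qT} = 0.937244
N(−d₁) = 0.335950,  N(−d₂) = 0.534567
Put price V = K·e^{−rT}·N(−d₂) − S·e^{−qT}·N(−d₁) = 97.957539 − 67.085641 = 30.871898
φ(d₁) = (1/√(2π))·e^{−d₁²/2} = 0.364717
ν = S·e^{−qT}·φ(d₁)·√T = 83.931837

price = 30.871898
ν = 83.931837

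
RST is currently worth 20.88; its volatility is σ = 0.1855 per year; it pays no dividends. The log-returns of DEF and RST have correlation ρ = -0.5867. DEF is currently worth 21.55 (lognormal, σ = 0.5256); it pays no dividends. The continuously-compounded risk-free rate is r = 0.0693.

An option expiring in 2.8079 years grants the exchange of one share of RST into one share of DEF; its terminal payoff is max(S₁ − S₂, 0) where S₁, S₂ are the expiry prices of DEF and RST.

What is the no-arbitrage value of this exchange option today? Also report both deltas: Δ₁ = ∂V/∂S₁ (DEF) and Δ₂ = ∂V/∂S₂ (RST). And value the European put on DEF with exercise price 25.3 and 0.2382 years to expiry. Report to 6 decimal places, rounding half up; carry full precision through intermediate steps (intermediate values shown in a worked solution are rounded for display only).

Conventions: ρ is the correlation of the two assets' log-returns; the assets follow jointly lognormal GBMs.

exchange price = 9.144799
Δ1 = 0.717408
Δ2 = -0.302459
price(DEF put K=25.3) = 4.398159

σ_eff = √(σ₁² + σ₂² − 2ρσ₁σ₂) = √(0.5256² + 0.1855² − 2·-0.5867·0.5256·0.1855) = 0.651974
d₁ = (ln(S₁/S₂) + (q₂ − q₁ + σ_eff²/2)T) / (σ_eff√T) = (ln(21.55/20.88) + (0.0 − 0.0 + 0.212535)·2.8079) / 1.092500 = 0.575160
d₂ = d₁ − σ_eff√T = 0.575160 − 1.092500 = -0.517340
N(d₁) = 0.717408,  N(d₂) = 0.302459
V = S₁·e^{−q₁T}·N(d₁) − S₂·e^{−q₂T}·N(d₂) = 15.460151 − 6.315352 = 9.144799
Δ₁ = e^{−q₁T}·N(d₁) = 0.717408;  Δ₂ = −e^{−q₂T}·N(d₂) = -0.302459
[vanilla: DEF put K=25.3]
σ√T = 0.5256·√0.2382 = 0.256523
d₁ = (ln(S/K) + (r+σ²/2)T) / (σ√T) = (ln(21.55/25.3) + (0.0693+0.5256²/2)·0.2382) / 0.256523 = (-0.160429 + 0.049409) / 0.256523 = -0.432785
d₂ = d₁ − σ√T = -0.432785 − 0.256523 = -0.689308
e^{−rT} = 0.983628
N(−d₁) = 0.667415,  N(−d₂) = 0.754685
price = K·e^{−rT}·N(−d₂) − S·N(−d₁) = 18.780943 − 14.382783 = 4.398159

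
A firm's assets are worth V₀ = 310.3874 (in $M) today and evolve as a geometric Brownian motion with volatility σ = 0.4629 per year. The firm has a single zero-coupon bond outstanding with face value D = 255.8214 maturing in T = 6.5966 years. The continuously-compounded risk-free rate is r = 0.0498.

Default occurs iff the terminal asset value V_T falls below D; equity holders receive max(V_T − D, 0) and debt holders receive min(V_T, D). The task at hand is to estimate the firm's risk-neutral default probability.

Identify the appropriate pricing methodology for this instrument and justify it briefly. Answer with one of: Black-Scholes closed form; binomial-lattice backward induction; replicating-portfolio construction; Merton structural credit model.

Key observation: the asked-for credit quantity lives on the firm's capital structure — asset value, asset volatility, debt face 255.8214 — which is the structural model's domain.

framework: Merton structural credit model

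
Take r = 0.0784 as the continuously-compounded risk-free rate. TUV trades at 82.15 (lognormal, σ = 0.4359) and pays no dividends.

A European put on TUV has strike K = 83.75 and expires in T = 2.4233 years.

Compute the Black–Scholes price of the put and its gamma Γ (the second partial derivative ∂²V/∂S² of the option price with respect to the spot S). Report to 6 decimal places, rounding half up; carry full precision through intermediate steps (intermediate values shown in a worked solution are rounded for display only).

σ√T = 0.4359·√2.4233 = 0.678563
d₁ = (ln(S/K) + (r+σ²/2)T) / (σ√T) = (ln(82.15/83.75) + (0.0784+0.4359²/2)·2.4233) / 0.678563 = (-0.019289 + 0.420211) / 0.678563 = 0.590839
d₂ = d₁ − σ√T = 0.590839 − 0.678563 = -0.087725
e^{−rT} = 0.826970
N(−d₁) = 0.277314,  N(−d₂) = 0.534952
Put price V = K·e^{−rT}·N(−d₂) − S·N(−d₁) = 37.050123 − 22.781365 = 14.268759
φ(d₁) = (1/√(2π))·e^{−d₁²/2} = 0.335047
Γ = φ(d₁) / (S·σ·√T) = 0.006010

price = 14.268759
Γ = 0.006010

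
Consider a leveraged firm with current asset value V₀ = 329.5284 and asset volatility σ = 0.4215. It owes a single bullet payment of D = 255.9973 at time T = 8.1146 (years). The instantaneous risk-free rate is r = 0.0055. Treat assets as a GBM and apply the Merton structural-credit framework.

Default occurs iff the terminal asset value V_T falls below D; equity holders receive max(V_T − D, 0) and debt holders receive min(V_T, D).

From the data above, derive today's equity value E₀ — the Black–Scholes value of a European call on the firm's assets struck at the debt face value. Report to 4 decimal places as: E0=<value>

E0=175.5444

With assets at 329.5284 and a single debt payment of 255.9973 at 8.1146 years:
d₁ = [ln(V₀/D) + (r + σ²/2)T] / (σ√T)
   = [ln(329.5284/255.9973) + (0.0055 + 0.5·0.4215²)·8.1146] / (0.4215·√8.1146)
   = [0.252496 + 0.765459] / 1.200691 = 0.847808
d₂ = d₁ − σ√T = 0.847808 − 1.200691 = -0.352883
N(d₁) = 0.801728,  N(d₂) = 0.362088,  e^(−rT) = 0.956351
E₀ = V₀·N(d₁) − D·e^(−rT)·N(d₂)
   = 329.5284·0.801728 − 255.9973·0.956351·0.362088 = 175.544379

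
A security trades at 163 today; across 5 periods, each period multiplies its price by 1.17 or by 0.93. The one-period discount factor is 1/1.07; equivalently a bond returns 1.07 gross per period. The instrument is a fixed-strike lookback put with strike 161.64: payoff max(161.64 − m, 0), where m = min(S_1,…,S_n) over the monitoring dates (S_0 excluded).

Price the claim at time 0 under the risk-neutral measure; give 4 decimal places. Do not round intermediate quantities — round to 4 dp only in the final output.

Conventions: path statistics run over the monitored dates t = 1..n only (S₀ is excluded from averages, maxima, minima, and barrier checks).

price = 5.5762

Risk-neutral up-probability p* = (R−d)/(u−d) = (1.07−0.93)/(1.17−0.93) = 0.5833; the claim prices as the p*-weighted sum of path payoffs discounted by R^5.
Enumerate all 2^5 = 32 price paths (U = up ×1.17, D = down ×0.93); each path with k up-moves has probability p*^k·(1−p*)^(5−k).
DDDDD: m=113.3972, payoff=48.2428, prob=0.012559
UDDDD: m=142.6610, payoff=18.9790, prob=0.017582
DUDDD: m=142.6610, payoff=18.9790, prob=0.017582
UUDDD: m=179.4767, payoff=0.0000, prob=0.024615
DDUDD: m=140.9787, payoff=20.6613, prob=0.017582
UDUDD: m=177.3603, payoff=0.0000, prob=0.024615
DUUDD: m=151.5900, payoff=10.0500, prob=0.024615
UUUDD: m=190.7100, payoff=0.0000, prob=0.034461
DDDUD: m=131.1102, payoff=30.5298, prob=0.017582
UDDUD: m=164.9451, payoff=0.0000, prob=0.024615
DUDUD: m=151.5900, payoff=10.0500, prob=0.024615
UUDUD: m=190.7100, payoff=0.0000, prob=0.034461
DDUUD: m=140.9787, payoff=20.6613, prob=0.024615
UDUUD: m=177.3603, payoff=0.0000, prob=0.034461
DUUUD: m=151.5900, payoff=10.0500, prob=0.034461
UUUUD: m=190.7100, payoff=0.0000, prob=0.048245
DDDDU: m=121.9325, payoff=39.7075, prob=0.017582
UDDDU: m=153.3989, payoff=8.2411, prob=0.024615
DUDDU: m=151.5900, payoff=10.0500, prob=0.024615
UUDDU: m=190.7100, payoff=0.0000, prob=0.034461
DDUDU: m=140.9787, payoff=20.6613, prob=0.024615
UDUDU: m=177.3603, payoff=0.0000, prob=0.034461
DUUDU: m=151.5900, payoff=10.0500, prob=0.034461
UUUDU: m=190.7100, payoff=0.0000, prob=0.048245
DDDUU: m=131.1102, payoff=30.5298, prob=0.024615
UDDUU: m=164.9451, payoff=0.0000, prob=0.034461
DUDUU: m=151.5900, payoff=10.0500, prob=0.034461
UUDUU: m=190.7100, payoff=0.0000, prob=0.048245
DDUUU: m=140.9787, payoff=20.6613, prob=0.034461
UDUUU: m=177.3603, payoff=0.0000, prob=0.048245
DUUUU: m=151.5900, payoff=10.0500, prob=0.048245
UUUUU: m=190.7100, payoff=0.0000, prob=0.067544
Price = Σ prob·payoff / R^5 = 7.820960 / 1.402552 = 5.5762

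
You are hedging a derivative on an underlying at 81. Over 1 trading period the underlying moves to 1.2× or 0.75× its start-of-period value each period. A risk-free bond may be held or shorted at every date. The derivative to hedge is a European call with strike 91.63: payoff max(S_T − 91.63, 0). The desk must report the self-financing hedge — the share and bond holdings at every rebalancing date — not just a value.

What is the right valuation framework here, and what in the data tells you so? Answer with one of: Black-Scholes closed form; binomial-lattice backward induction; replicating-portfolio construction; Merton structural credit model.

framework: replicating-portfolio construction

Key observation: since the answer must list Δ and B at each node of the 1.2/0.75 lattice on 81, the replicating-portfolio method — solving the two-state system at every node — is the one that applies.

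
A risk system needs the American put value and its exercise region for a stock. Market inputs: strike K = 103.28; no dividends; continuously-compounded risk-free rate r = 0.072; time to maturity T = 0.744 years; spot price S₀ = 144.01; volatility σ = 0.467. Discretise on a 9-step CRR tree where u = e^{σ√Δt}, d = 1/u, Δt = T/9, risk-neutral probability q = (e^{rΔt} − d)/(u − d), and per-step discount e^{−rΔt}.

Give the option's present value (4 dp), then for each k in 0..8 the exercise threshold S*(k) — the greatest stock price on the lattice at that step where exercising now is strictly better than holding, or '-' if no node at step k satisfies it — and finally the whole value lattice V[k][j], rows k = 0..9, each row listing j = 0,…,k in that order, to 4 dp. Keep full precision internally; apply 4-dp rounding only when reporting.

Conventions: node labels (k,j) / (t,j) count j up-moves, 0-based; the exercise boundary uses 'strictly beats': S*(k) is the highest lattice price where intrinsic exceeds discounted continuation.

Δt=0.08267  u=1.14370  d=0.87435  q=0.48865  discount=0.99407
step 9 (expiry): payoffs max(K−S,0) = 60.2695 47.0199 29.6886 7.0184 0.0000 0.0000 0.0000 0.0000 0.0000 0.0000
step 8: (k=8,j=0): S=49.1912, K−S=54.0888, hold=53.4759 ⇒ V=54.0888 exercise | (k=8,j=1): S=64.3449, K−S=38.9351, hold=38.3222 ⇒ V=38.9351 exercise | (k=8,j=2): S=84.1667, K−S=19.1133, hold=18.5004 ⇒ V=19.1133 exercise | (k=8,j=3): S=110.0947, K−S=0.0000, hold=3.5676 ⇒ V=3.5676 continue | (k=8,j=4): S=144.0100, K−S=0.0000, hold=0.0000 ⇒ V=0.0000 continue | (k=8,j=5): S=188.3731, K−S=0.0000, hold=0.0000 ⇒ V=0.0000 continue | (k=8,j=6): S=246.4026, K−S=0.0000, hold=0.0000 ⇒ V=0.0000 continue | (k=8,j=7): S=322.3083, K−S=0.0000, hold=0.0000 ⇒ V=0.0000 continue | (k=8,j=8): S=421.5972, K−S=0.0000, hold=0.0000 ⇒ V=0.0000 continue  boundary S*=84.1667
step 7: (k=7,j=0): S=56.2601, K−S=47.0199, hold=46.4070 ⇒ V=47.0199 exercise | (k=7,j=1): S=73.5914, K−S=29.6886, hold=29.0757 ⇒ V=29.6886 exercise | (k=7,j=2): S=96.2616, K−S=7.0184, hold=11.4486 ⇒ V=11.4486 continue | (k=7,j=3): S=125.9156, K−S=0.0000, hold=1.8135 ⇒ V=1.8135 continue | (k=7,j=4): S=164.7046, K−S=0.0000, hold=0.0000 ⇒ V=0.0000 continue | (k=7,j=5): S=215.4428, K−S=0.0000, hold=0.0000 ⇒ V=0.0000 continue | (k=7,j=6): S=281.8113, K−S=0.0000, hold=0.0000 ⇒ V=0.0000 continue | (k=7,j=7): S=368.6249, K−S=0.0000, hold=0.0000 ⇒ V=0.0000 continue  boundary S*=73.5914
step 6: (k=6,j=0): S=64.3449, K−S=38.9351, hold=38.3222 ⇒ V=38.9351 exercise | (k=6,j=1): S=84.1667, K−S=19.1133, hold=20.6524 ⇒ V=20.6524 continue | (k=6,j=2): S=110.0947, K−S=0.0000, hold=6.7004 ⇒ V=6.7004 continue | (k=6,j=3): S=144.0100, K−S=0.0000, hold=0.9218 ⇒ V=0.9218 continue | (k=6,j=4): S=188.3731, K−S=0.0000, hold=0.0000 ⇒ V=0.0000 continue | (k=6,j=5): S=246.4026, K−S=0.0000, hold=0.0000 ⇒ V=0.0000 continue | (k=6,j=6): S=322.3083, K−S=0.0000, hold=0.0000 ⇒ V=0.0000 continue  boundary S*=64.3449
step 5: (k=5,j=0): S=73.5914, K−S=29.6886, hold=29.8233 ⇒ V=29.8233 continue | (k=5,j=1): S=96.2616, K−S=7.0184, hold=13.7527 ⇒ V=13.7527 continue | (k=5,j=2): S=125.9156, K−S=0.0000, hold=3.8537 ⇒ V=3.8537 continue | (k=5,j=3): S=164.7046, K−S=0.0000, hold=0.4686 ⇒ V=0.4686 continue | (k=5,j=4): S=215.4428, K−S=0.0000, hold=0.0000 ⇒ V=0.0000 continue | (k=5,j=5): S=281.8113, K−S=0.0000, hold=0.0000 ⇒ V=0.0000 continue  boundary S*=-
step 4: (k=4,j=0): S=84.1667, K−S=19.1133, hold=21.8401 ⇒ V=21.8401 continue | (k=4,j=1): S=110.0947, K−S=0.0000, hold=8.8627 ⇒ V=8.8627 continue | (k=4,j=2): S=144.0100, K−S=0.0000, hold=2.1865 ⇒ V=2.1865 continue | (k=4,j=3): S=188.3731, K−S=0.0000, hold=0.2382 ⇒ V=0.2382 continue | (k=4,j=4): S=246.4026, K−S=0.0000, hold=0.0000 ⇒ V=0.0000 continue  boundary S*=-
step 3: (k=3,j=0): S=96.2616, K−S=7.0184, hold=15.4068 ⇒ V=15.4068 continue | (k=3,j=1): S=125.9156, K−S=0.0000, hold=5.5672 ⇒ V=5.5672 continue | (k=3,j=2): S=164.7046, K−S=0.0000, hold=1.2272 ⇒ V=1.2272 continue | (k=3,j=3): S=215.4428, K−S=0.0000, hold=0.1211 ⇒ V=0.1211 continue  boundary S*=-
step 2: (k=2,j=0): S=110.0947, K−S=0.0000, hold=10.5358 ⇒ V=10.5358 continue | (k=2,j=1): S=144.0100, K−S=0.0000, hold=3.4260 ⇒ V=3.4260 continue | (k=2,j=2): S=188.3731, K−S=0.0000, hold=0.6826 ⇒ V=0.6826 continue  boundary S*=-
step 1: (k=1,j=0): S=125.9156, K−S=0.0000, hold=7.0197 ⇒ V=7.0197 continue | (k=1,j=1): S=164.7046, K−S=0.0000, hold=2.0731 ⇒ V=2.0731 continue  boundary S*=-
step 0: (k=0,j=0): S=144.0100, K−S=0.0000, hold=4.5752 ⇒ V=4.5752 continue  boundary S*=-

price = 4.5752
boundary = - - - - - - 64.3449 73.5914 84.1667
tree:
4.5752
7.0197 2.0731
10.5358 3.4260 0.6826
15.4068 5.5672 1.2272 0.1211
21.8401 8.8627 2.1865 0.2382 0.0000
29.8233 13.7527 3.8537 0.4686 0.0000 0.0000
38.9351 20.6524 6.7004 0.9218 0.0000 0.0000 0.0000
47.0199 29.6886 11.4486 1.8135 0.0000 0.0000 0.0000 0.0000
54.0888 38.9351 19.1133 3.5676 0.0000 0.0000 0.0000 0.0000 0.0000
60.2695 47.0199 29.6886 7.0184 0.0000 0.0000 0.0000 0.0000 0.0000 0.0000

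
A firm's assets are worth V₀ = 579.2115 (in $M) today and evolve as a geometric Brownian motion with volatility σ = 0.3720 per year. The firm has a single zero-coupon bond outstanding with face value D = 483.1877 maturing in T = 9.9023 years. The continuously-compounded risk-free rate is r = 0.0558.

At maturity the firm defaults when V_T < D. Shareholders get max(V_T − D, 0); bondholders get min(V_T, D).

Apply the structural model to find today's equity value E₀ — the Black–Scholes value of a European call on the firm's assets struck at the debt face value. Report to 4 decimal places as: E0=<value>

E0=370.2785

Equity is a call on the firm's assets struck at D = 483.1877:
d₁ = [ln(V₀/D) + (r + σ²/2)T] / (σ√T)
   = [ln(579.2115/483.1877) + (0.0558 + 0.5·0.3720²)·9.9023] / (0.3720·√9.9023)
   = [0.181263 + 1.237708] / 1.170607 = 1.212167
d₂ = d₁ − σ√T = 1.212167 − 1.170607 = 0.041560
N(d₁) = 0.887276,  N(d₂) = 0.516575,  e^(−rT) = 0.575481
E₀ = V₀·N(d₁) − D·e^(−rT)·N(d₂)
   = 579.2115·0.887276 − 483.1877·0.575481·0.516575 = 370.278506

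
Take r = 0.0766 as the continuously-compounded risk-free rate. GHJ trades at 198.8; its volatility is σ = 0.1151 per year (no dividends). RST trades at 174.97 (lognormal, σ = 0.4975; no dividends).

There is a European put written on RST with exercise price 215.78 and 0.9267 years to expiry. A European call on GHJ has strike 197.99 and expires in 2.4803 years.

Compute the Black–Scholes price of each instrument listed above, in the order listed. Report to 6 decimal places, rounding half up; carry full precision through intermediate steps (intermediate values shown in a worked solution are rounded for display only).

[RST put K=215.78]
σ√T = 0.4975·√0.9267 = 0.478920
d₁ = (ln(S/K) + (r+σ²/2)T) / (σ√T) = (ln(174.97/215.78) + (0.0766+0.4975²/2)·0.9267) / 0.478920 = (-0.209645 + 0.185667) / 0.478920 = -0.050066
d₂ = d₁ − σ√T = -0.050066 − 0.478920 = -0.528986
e^{−rT} = 0.931476
N(−d₁) = 0.519965,  N(−d₂) = 0.701592
price = K·e^{−rT}·N(−d₂) − S·N(−d₁) = 141.015716 − 90.978295 = 50.037421
[GHJ call K=197.99]
σ√T = 0.1151·√2.4803 = 0.181271
d₁ = (ln(S/K) + (r+σ²/2)T) / (σ√T) = (ln(198.8/197.99) + (0.0766+0.1151²/2)·2.4803) / 0.181271 = (0.004083 + 0.206420) / 0.181271 = 1.161265
d₂ = d₁ − σ√T = 1.161265 − 0.181271 = 0.979995
e^{−rT} = 0.826967
N(d₁) = 0.877233,  N(d₂) = 0.836456
price = S·N(d₁) − K·e^{−rT}·N(d₂) = 174.393914 − 136.953809 = 37.440105

price(RST put K=215.78) = 50.037421
price(GHJ call K=197.99) = 37.440105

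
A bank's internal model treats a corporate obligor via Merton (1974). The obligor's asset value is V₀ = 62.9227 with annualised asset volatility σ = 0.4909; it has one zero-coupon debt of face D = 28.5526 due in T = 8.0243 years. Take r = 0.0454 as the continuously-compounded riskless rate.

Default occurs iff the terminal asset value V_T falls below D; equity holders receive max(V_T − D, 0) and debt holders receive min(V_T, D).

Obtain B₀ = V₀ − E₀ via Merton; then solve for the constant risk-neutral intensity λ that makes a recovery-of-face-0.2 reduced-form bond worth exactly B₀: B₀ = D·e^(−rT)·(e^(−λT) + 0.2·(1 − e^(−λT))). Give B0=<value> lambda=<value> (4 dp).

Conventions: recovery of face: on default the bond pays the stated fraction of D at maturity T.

Work the structural quantities from V₀ = 62.9227 against face 28.5526:
d₁ = [ln(V₀/D) + (r + σ²/2)T] / (σ√T)
   = [ln(62.9227/28.5526) + (0.0454 + 0.5·0.4909²)·8.0243] / (0.4909·√8.0243)
   = [0.790159 + 1.331162] / 1.390582 = 1.525492
d₂ = d₁ − σ√T = 1.525492 − 1.390582 = 0.134910
N(d₁) = 0.936432,  N(d₂) = 0.553658,  e^(−rT) = 0.694681
E₀ = V₀·N(d₁) − D·e^(−rT)·N(d₂)
   = 62.9227·0.936432 − 28.5526·0.694681·0.553658 = 47.941036
B₀ = V₀ − E₀ = 62.9227 − 47.941036 = 14.981664
e^(−λT) = (B₀·e^(rT)/D − 0.2)/(1 − 0.2) = (14.9817·1.439511/28.5526 − 0.2)/0.8 = 0.69414854
λ = −ln(0.69414854)/8.0243 = 0.045495

B0=14.9817 lambda=0.0455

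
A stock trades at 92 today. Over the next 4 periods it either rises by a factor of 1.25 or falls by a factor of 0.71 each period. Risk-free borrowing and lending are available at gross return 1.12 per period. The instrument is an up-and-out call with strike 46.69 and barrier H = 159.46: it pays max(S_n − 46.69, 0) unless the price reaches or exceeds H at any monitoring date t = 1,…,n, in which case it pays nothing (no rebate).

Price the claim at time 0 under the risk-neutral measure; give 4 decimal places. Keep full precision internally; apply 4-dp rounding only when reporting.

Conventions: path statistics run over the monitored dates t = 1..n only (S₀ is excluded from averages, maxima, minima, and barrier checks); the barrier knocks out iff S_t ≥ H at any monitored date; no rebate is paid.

Under the martingale measure an up-move has probability p* = 0.7593; value the claim as the probability-weighted average of per-path payoffs, discounted 4 periods at R = 1.12.
Enumerate all 2^4 = 16 price paths (U = up ×1.25, D = down ×0.71); each path with k up-moves has probability p*^k·(1−p*)^(4−k).
DDDD: M=65.3200, payoff=0.0000, prob=0.003359
UDDD: M=115.0000, payoff=0.0000, prob=0.010593
DUDD: M=81.6500, payoff=0.0000, prob=0.010593
UUDD: M=143.7500, payoff=25.7744, prob=0.033410
DDUD: M=65.3200, payoff=0.0000, prob=0.010593
UDUD: M=115.0000, payoff=25.7744, prob=0.033410
DUUD: M=102.0625, payoff=25.7744, prob=0.033410
UUUD: M=179.6875, payoff=0.0000, prob=0.105371
DDDU: M=65.3200, payoff=0.0000, prob=0.010593
UDDU: M=115.0000, payoff=25.7744, prob=0.033410
DUDU: M=81.6500, payoff=25.7744, prob=0.033410
UUDU: M=143.7500, payoff=80.8881, prob=0.105371
DDUU: M=72.4644, payoff=25.7744, prob=0.033410
UDUU: M=127.5781, payoff=80.8881, prob=0.105371
DUUU: M=127.5781, payoff=80.8881, prob=0.105371
UUUU: M=224.6094, payoff=0.0000, prob=0.332323
Price = Σ prob·payoff / R^4 = 30.736482 / 1.573519 = 19.5336

price = 19.5336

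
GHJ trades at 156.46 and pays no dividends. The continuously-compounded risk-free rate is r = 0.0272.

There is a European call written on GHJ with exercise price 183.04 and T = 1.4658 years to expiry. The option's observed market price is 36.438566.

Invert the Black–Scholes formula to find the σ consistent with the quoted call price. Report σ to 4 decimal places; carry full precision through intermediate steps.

sigma = 0.5791

At σ = 0.5791 the Black–Scholes value reproduces the quote:
σ√T = 0.5791·√1.4658 = 0.701118
d₁ = (ln(S/K) + (r+σ²/2)T) / (σ√T) = (ln(156.46/183.04) + (0.0272+0.5791²/2)·1.4658) / 0.701118 = (-0.156904 + 0.285653) / 0.701118 = 0.183633
d₂ = d₁ − σ√T = 0.183633 − 0.701118 = -0.517485
e^{−rT} = 0.960915
N(d₁) = 0.572849,  N(d₂) = 0.302409
V = S·N(d₁) − K·e^{−rT}·N(d₂) = 89.628012 − 53.189446 = 36.438566 (matching the quote); vega is positive throughout, so no other σ reproduces this price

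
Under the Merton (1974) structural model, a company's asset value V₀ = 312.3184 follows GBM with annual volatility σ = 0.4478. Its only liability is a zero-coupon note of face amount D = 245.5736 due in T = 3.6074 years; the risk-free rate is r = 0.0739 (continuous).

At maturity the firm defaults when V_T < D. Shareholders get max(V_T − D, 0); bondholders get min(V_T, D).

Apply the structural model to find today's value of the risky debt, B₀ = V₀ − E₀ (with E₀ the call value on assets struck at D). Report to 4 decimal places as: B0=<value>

B0=154.7662

With assets at 312.3184 and a single debt payment of 245.5736 at 3.6074 years:
d₁ = [ln(V₀/D) + (r + σ²/2)T] / (σ√T)
   = [ln(312.3184/245.5736) + (0.0739 + 0.5·0.4478²)·3.6074] / (0.4478·√3.6074)
   = [0.240426 + 0.628274] / 0.850514 = 1.021383
d₂ = d₁ − σ√T = 1.021383 − 0.850514 = 0.170869
N(d₁) = 0.846463,  N(d₂) = 0.567837,  e^(−rT) = 0.765989
E₀ = V₀·N(d₁) − D·e^(−rT)·N(d₂)
   = 312.3184·0.846463 − 245.5736·0.765989·0.567837 = 157.552167
B₀ = V₀ − E₀ = 312.3184 − 157.552167 = 154.766233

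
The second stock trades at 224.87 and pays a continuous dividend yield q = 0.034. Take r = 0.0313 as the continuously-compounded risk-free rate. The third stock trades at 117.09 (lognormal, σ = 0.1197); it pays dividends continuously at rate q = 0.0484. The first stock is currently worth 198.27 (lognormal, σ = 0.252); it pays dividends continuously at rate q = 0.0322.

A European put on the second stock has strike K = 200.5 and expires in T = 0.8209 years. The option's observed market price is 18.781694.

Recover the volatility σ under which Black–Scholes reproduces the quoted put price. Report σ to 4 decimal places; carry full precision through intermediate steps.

sigma = 0.3891

At σ = 0.3891 the Black–Scholes value reproduces the quote:
σ√T = 0.3891·√0.8209 = 0.352538
d₁ = (ln(S/K) + (r−q+σ²/2)T) / (σ√T) = (ln(224.87/200.5) + (0.0313−0.034+0.3891²/2)·0.8209) / 0.352538 = (0.114708 + 0.059925) / 0.352538 = 0.495360
d₂ = d₁ − σ√T = 0.495360 − 0.352538 = 0.142822
e^{−rT} = 0.974633
e^{−qT} = 0.972475
N(−d₁) = 0.310173,  N(−d₂) = 0.443215
V = K·e^{−rT}·N(−d₂) − S·e^{−qT}·N(−d₁) = 86.610484 − 67.828790 = 18.781694 (the quoted price), and the Black–Scholes price is strictly increasing in σ, so σ is unique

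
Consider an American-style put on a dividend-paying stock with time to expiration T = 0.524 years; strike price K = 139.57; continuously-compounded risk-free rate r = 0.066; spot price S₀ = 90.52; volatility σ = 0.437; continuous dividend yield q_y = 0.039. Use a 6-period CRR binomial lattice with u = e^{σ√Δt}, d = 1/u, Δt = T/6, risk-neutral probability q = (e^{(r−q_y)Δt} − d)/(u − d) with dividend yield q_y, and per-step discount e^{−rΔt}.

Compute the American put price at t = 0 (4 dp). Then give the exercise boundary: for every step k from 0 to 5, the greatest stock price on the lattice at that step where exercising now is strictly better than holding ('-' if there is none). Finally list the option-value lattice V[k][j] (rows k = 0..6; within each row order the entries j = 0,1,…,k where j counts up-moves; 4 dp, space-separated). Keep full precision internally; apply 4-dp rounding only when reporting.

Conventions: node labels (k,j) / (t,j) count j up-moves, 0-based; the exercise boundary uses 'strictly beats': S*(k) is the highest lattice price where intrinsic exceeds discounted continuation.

price = 49.3214
boundary = - 79.5533 90.5200 79.5533 90.5200 102.9985
tree:
49.3214
60.0167 38.1867
69.6547 49.0500 26.7327
78.1251 60.0167 37.1465 15.6328
85.5692 69.6547 49.0500 24.5389 6.0524
92.1115 78.1251 60.0167 36.5715 11.6366 0.0000
97.8612 85.5692 69.6547 49.0500 22.3729 0.0000 0.0000

params: Δt=0.08733 u=1.13785 d=0.87885 q=0.47687 e^(-rΔt)=0.99425
t_6 payoffs: 97.8612 85.5692 69.6547 49.0500 22.3729 0.0000 0.0000
t_5: node(5,0) S=47.4585 payoff=92.1115 vs cont=91.4707 → 92.1115 [stop]  node(5,1) S=61.4449 payoff=78.1251 vs cont=77.5318 → 78.1251 [stop]  node(5,2) S=79.5533 payoff=60.0167 vs cont=59.4850 → 60.0167 [stop]  node(5,3) S=102.9985 payoff=36.5715 vs cont=36.1196 → 36.5715 [stop]  node(5,4) S=133.3531 payoff=6.2169 vs cont=11.6366 → 11.6366 [wait]  node(5,5) S=172.6535 payoff=0.0000 vs cont=0.0000 → 0.0000 [wait]  ⇒ S*(5)=102.9985
t_4: node(4,0) S=54.0008 payoff=85.5692 vs cont=84.9507 → 85.5692 [stop]  node(4,1) S=69.9153 payoff=69.6547 vs cont=69.0903 → 69.6547 [stop]  node(4,2) S=90.5200 payoff=49.0500 vs cont=48.5556 → 49.0500 [stop]  node(4,3) S=117.1971 payoff=22.3729 vs cont=24.5389 → 24.5389 [wait]  node(4,4) S=151.7362 payoff=0.0000 vs cont=6.0524 → 6.0524 [wait]  ⇒ S*(4)=90.5200
t_3: node(3,0) S=61.4449 payoff=78.1251 vs cont=77.5318 → 78.1251 [stop]  node(3,1) S=79.5533 payoff=60.0167 vs cont=59.4850 → 60.0167 [stop]  node(3,2) S=102.9985 payoff=36.5715 vs cont=37.1465 → 37.1465 [wait]  node(3,3) S=133.3531 payoff=6.2169 vs cont=15.6328 → 15.6328 [wait]  ⇒ S*(3)=79.5533
t_2: node(2,0) S=69.9153 payoff=69.6547 vs cont=69.0903 → 69.6547 [stop]  node(2,1) S=90.5200 payoff=49.0500 vs cont=48.8282 → 49.0500 [stop]  node(2,2) S=117.1971 payoff=22.3729 vs cont=26.7327 → 26.7327 [wait]  ⇒ S*(2)=90.5200
t_1: node(1,0) S=79.5533 payoff=60.0167 vs cont=59.4850 → 60.0167 [stop]  node(1,1) S=102.9985 payoff=36.5715 vs cont=38.1867 → 38.1867 [wait]  ⇒ S*(1)=79.5533
t_0: node(0,0) S=90.5200 payoff=49.0500 vs cont=49.3214 → 49.3214 [wait]  ⇒ S*(0)=-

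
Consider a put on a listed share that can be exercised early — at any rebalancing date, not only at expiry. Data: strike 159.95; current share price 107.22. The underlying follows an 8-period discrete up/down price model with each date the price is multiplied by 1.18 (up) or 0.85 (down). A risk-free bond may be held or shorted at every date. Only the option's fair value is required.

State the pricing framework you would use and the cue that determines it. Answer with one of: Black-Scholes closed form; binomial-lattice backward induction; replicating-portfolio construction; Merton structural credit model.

framework: binomial-lattice backward induction

Key observation: the exercise right at every one of the 8 steps is what matters: each node needs max(159.95 − S, continuation), which only the stepwise tree valuation starting from spot 107.22 delivers.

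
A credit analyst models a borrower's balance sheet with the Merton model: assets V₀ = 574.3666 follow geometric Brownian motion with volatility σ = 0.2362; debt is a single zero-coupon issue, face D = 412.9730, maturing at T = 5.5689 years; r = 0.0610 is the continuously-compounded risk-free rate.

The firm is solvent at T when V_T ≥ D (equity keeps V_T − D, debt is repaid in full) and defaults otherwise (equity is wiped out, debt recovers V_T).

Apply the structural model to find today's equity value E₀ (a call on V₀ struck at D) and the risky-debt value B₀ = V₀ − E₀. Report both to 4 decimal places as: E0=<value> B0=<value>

Apply the equity-as-call identities (strike 412.9730, horizon 5.5689 years):
d₁ = [ln(V₀/D) + (r + σ²/2)T] / (σ√T)
   = [ln(574.3666/412.9730) + (0.0610 + 0.5·0.2362²)·5.5689] / (0.2362·√5.5689)
   = [0.329886 + 0.495049] / 0.557397 = 1.479976
d₂ = d₁ − σ√T = 1.479976 − 0.557397 = 0.922579
N(d₁) = 0.930560,  N(d₂) = 0.821887,  e^(−rT) = 0.711982
E₀ = V₀·N(d₁) − D·e^(−rT)·N(d₂)
   = 574.3666·0.930560 − 412.9730·0.711982·0.821887 = 292.823942
B₀ = V₀ − E₀ = 574.3666 − 292.823942 = 281.542658

E0=292.8239 B0=281.5427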